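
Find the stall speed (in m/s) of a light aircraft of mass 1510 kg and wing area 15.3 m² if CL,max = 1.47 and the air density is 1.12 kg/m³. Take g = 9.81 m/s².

V_stall = 34.3 m/s

Weight W = mg = 1510 × 9.81 = 14810 N.
From L = ½ρV²S·CL,max = W: V_stall = √(2W/(ρSCL,max)) = √(2·14810/(1.12·15.3·1.47))
V_stall = √1176 = 34.3 m/s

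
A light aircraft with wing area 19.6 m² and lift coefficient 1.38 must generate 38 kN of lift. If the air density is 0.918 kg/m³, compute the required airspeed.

L = ½ρv²S·CL ⇒ v = √(2L/(ρ·S·CL))
v = √(2 × 38000 / (0.918 × 19.6 × 1.38)) = √3061 = 55.3 m/s

v = 55.3 m/s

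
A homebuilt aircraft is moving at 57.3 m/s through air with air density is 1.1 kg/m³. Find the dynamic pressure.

q = ½ρv² = ½ × 1.1 × 57.3² = 1810 Pa

q = 1810 Pa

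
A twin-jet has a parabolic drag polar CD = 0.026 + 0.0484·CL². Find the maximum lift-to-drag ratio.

(L/D)max = 14.1

For CD = CD0 + K·CL², (L/D)max occurs at CL* = √(CD0/K) and equals 1/(2√(K·CD0)).
(L/D)max = 1/(2√(0.0484 × 0.026)) = 1/(2 × 0.03547) = 14.1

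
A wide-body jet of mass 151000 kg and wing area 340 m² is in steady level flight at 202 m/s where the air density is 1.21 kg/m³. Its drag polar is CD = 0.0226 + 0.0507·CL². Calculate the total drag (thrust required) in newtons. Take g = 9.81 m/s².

Weight W = mg = 151000 × 9.81 = 1.4813×10^6 N; in level flight L = W.
Dynamic pressure q = 0.5 × 1.21 × 202² = 24690 Pa.
Required CL = L/(qS) = 1.4813×10^6/(24690·340) = 0.1765.
CD = 0.0226 + 0.0507 × 0.1765² = 0.02418.
D = q·S·CD = 24690 × 340 × 0.02418 = 2.029×10^5 N

D = 2.03×10^5 N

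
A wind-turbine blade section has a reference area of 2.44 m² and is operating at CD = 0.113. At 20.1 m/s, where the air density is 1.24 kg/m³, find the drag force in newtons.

D = 69.1 N

D = ½ρv²S·CD = ½ × 1.24 × 20.1² × 2.44 × 0.113 = 69.1 N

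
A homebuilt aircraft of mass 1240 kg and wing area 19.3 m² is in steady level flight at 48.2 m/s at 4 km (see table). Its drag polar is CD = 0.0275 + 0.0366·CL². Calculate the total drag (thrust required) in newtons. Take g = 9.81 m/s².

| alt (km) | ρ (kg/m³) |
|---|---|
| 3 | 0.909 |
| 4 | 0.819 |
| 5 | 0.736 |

At 4 km, from the table: ρ = 0.819 kg/m³.
Weight W = mg = 1240 × 9.81 = 12164 N; in level flight L = W.
Dynamic pressure q = 0.5 × 0.819 × 48.2² = 951.4 Pa.
CL = W/(q·S) = 12164 / (951.4 × 19.3) = 0.6625.
CD = 0.0275 + 0.0366 × 0.6625² = 0.04356.
D = q·S·CD = 951.4 × 19.3 × 0.04356 = 799.9 N

D = 800 N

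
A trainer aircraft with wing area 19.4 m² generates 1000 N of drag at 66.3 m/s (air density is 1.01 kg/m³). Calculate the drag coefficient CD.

CD = 0.0232

From D = ½ρv²S·CD, rearranging gives CD = 2D/(ρv²S).
CD = 2 × 1000 / (1.01 × 66.3² × 19.4) = 0.0232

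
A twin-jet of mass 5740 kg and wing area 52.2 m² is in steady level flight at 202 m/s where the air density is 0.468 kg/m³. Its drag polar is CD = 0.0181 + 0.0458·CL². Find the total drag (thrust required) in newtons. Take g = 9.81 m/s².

In steady level flight, lift balances weight: W = mg = 5740 × 9.81 = 56309 N.
Dynamic pressure q = 0.5 × 0.468 × 202² = 9548 Pa.
Required CL = L/(qS) = 56309/(9548·52.2) = 0.113.
CD = 0.0181 + 0.0458 × 0.113² = 0.01868.
D = q·S·CD = 9548 × 52.2 × 0.01868 = 9313 N

D = 9310 N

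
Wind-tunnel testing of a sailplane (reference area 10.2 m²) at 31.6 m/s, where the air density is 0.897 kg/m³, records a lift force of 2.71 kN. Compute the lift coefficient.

From L = ½ρv²S·CL, rearranging gives CL = 2L/(ρv²S).
CL = 2 × 2710 / (0.897 × 31.6² × 10.2) = 0.593

CL = 0.593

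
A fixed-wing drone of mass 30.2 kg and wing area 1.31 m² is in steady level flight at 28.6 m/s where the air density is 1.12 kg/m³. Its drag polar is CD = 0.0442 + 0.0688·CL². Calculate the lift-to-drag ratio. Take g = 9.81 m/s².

Weight W = mg = 30.2 × 9.81 = 296.26 N; in level flight L = W.
Dynamic pressure q = 0.5 × 1.12 × 28.6² = 458.1 Pa.
CL = W/(q·S) = 296.26 / (458.1 × 1.31) = 0.4937.
CD = 0.0442 + 0.0688 × 0.4937² = 0.06097.
L/D = CL/CD = 0.4937 / 0.06097 = 8.1

L/D = 8.1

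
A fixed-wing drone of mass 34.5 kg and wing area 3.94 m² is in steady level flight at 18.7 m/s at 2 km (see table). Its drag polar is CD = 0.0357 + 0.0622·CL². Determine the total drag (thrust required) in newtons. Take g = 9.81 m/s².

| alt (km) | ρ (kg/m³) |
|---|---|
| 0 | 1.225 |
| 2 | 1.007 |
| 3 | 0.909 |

D = 35 N

At 2 km, from the table: ρ = 1.007 kg/m³.
Level flight ⇒ L = W = m·g = 34.5 × 9.81 = 338.44 N.
q = ½ρv² = ½ × 1.007 × 18.7² = 176.1 Pa.
CL = 2W/(ρv²S) = 2×338.44/(1.007×18.7²×3.94) = 0.4879.
CD = 0.0357 + 0.0622 × 0.4879² = 0.05051.
D = q·S·CD = 176.1 × 3.94 × 0.05051 = 35.04 N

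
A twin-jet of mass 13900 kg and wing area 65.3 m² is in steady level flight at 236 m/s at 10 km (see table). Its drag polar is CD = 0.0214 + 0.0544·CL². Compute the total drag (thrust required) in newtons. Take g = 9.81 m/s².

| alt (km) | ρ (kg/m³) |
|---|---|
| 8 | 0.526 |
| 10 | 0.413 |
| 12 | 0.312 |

At 10 km, from the table: ρ = 0.413 kg/m³.
In steady level flight, lift balances weight: W = mg = 13900 × 9.81 = 1.3636×10^5 N.
Dynamic pressure q = 0.5 × 0.413 × 236² = 11500 Pa.
Required CL = L/(qS) = 1.3636×10^5/(11500·65.3) = 0.1816.
CD = 0.0214 + 0.0544 × 0.1816² = 0.02319.
D = q·S·CD = 11500 × 65.3 × 0.02319 = 17420 N

D = 17400 N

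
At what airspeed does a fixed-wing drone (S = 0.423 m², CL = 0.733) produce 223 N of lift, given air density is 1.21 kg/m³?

L = ½ρv²S·CL ⇒ v = √(2L/(ρ·S·CL))
v = √(2 × 223 / (1.21 × 0.423 × 0.733)) = √1189 = 34.5 m/s

v = 34.5 m/s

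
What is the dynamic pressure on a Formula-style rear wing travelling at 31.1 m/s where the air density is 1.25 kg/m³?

q = ½ρv² = ½ × 1.25 × 31.1² = 605 Pa

q = 605 Pa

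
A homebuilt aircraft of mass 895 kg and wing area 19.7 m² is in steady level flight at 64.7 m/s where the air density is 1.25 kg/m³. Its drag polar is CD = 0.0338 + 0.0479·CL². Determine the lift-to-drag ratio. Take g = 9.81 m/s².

Weight W = mg = 895 × 9.81 = 8780 N; in level flight L = W.
Dynamic pressure q = 0.5 × 1.25 × 64.7² = 2616 Pa.
Required CL = L/(qS) = 8780/(2616·19.7) = 0.1703.
CD = 0.0338 + 0.0479 × 0.1703² = 0.03519.
L/D = CL/CD = 0.1703 / 0.03519 = 4.84

L/D = 4.84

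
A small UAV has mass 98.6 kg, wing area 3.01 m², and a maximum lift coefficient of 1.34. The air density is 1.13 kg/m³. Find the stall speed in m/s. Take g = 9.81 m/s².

V_stall = 20.6 m/s

Weight W = mg = 98.6 × 9.81 = 967.3 N.
V_stall = √(2W/(ρ·S·CL,max)) = √(2 × 967.3 / (1.13 × 3.01 × 1.34))
V_stall = √424.4 = 20.6 m/s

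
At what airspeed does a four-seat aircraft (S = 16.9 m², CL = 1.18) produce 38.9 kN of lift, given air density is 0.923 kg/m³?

L = ½ρv²S·CL ⇒ v = √(2L/(ρ·S·CL))
v = √(2 × 38900 / (0.923 × 16.9 × 1.18)) = √4227 = 65 m/s

v = 65 m/s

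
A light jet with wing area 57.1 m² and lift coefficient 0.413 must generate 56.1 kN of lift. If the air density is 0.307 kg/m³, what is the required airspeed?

v = 124 m/s

L = ½ρv²S·CL ⇒ v = √(2L/(ρ·S·CL))
v = √(2 × 56100 / (0.307 × 57.1 × 0.413)) = √15500 = 124 m/s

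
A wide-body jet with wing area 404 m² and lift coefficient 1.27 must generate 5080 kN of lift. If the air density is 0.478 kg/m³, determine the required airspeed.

v = 204 m/s

L = ½ρv²S·CL ⇒ v = √(2L/(ρ·S·CL))
v = √(2 × 5.08×10^6 / (0.478 × 404 × 1.27)) = √41430 = 204 m/s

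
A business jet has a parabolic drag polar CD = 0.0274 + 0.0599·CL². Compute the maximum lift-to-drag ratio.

For CD = CD0 + K·CL², (L/D)max occurs at CL* = √(CD0/K) and equals 1/(2√(K·CD0)).
(L/D)max = 1/(2√(0.0599 × 0.0274)) = 1/(2 × 0.04051) = 12.3

(L/D)max = 12.3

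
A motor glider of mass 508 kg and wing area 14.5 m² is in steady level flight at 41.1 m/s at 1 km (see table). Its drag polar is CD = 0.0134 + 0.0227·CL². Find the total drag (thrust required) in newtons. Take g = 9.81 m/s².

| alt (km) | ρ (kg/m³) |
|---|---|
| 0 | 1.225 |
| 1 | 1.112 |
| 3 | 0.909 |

D = 224 N

At 1 km, from the table: ρ = 1.112 kg/m³.
Level flight ⇒ L = W = m·g = 508 × 9.81 = 4983.5 N.
Dynamic pressure q = 0.5 × 1.112 × 41.1² = 939.2 Pa.
CL = W/(q·S) = 4983.5 / (939.2 × 14.5) = 0.3659.
CD = 0.0134 + 0.0227 × 0.3659² = 0.01644.
D = q·S·CD = 939.2 × 14.5 × 0.01644 = 223.9 N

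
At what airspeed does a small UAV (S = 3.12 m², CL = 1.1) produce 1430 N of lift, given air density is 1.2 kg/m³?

v = 26.4 m/s

L = ½ρv²S·CL ⇒ v = √(2L/(ρ·S·CL))
v = √(2 × 1430 / (1.2 × 3.12 × 1.1)) = √694.4 = 26.4 m/s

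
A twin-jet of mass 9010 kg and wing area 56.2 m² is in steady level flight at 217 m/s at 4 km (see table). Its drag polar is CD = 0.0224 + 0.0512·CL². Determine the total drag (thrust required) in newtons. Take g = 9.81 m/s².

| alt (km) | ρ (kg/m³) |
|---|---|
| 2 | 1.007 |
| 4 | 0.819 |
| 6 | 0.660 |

At 4 km, from the table: ρ = 0.819 kg/m³.
Weight W = mg = 9010 × 9.81 = 88388 N; in level flight L = W.
Dynamic pressure q = 0.5 × 0.819 × 217² = 19280 Pa.
CL = W/(q·S) = 88388 / (19280 × 56.2) = 0.08156.
CD = 0.0224 + 0.0512 × 0.08156² = 0.02274.
D = q·S·CD = 19280 × 56.2 × 0.02274 = 24640 N

D = 24600 N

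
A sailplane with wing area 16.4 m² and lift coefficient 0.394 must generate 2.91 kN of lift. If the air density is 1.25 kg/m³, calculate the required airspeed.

v = 26.8 m/s

L = ½ρv²S·CL ⇒ v = √(2L/(ρ·S·CL))
v = √(2 × 2910 / (1.25 × 16.4 × 0.394)) = √720.6 = 26.8 m/s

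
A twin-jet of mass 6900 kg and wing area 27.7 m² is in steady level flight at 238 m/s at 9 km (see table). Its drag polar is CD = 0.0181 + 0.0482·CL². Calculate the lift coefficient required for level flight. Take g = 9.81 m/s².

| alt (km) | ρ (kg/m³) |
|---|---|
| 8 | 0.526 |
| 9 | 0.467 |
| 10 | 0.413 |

At 9 km, from the table: ρ = 0.467 kg/m³.
Level flight ⇒ L = W = m·g = 6900 × 9.81 = 67689 N.
q = ½ρv² = ½ × 0.467 × 238² = 13230 Pa.
CL = W/(q·S) = 67689 / (13230 × 27.7) = 0.1848.

CL = 0.185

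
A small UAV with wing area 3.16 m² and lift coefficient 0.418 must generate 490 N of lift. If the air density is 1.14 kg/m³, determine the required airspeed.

v = 25.5 m/s

L = ½ρv²S·CL ⇒ v = √(2L/(ρ·S·CL))
v = √(2 × 490 / (1.14 × 3.16 × 0.418)) = √650.8 = 25.5 m/s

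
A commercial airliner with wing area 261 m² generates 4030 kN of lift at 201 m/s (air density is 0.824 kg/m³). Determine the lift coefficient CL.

From L = ½ρv²S·CL, rearranging gives CL = 2L/(ρv²S).
CL = 2 × 4.03×10^6 / (0.824 × 201² × 261) = 0.928

CL = 0.928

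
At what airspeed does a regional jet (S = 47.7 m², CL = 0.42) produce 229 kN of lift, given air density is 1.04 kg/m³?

v = 148 m/s

L = ½ρv²S·CL ⇒ v = √(2L/(ρ·S·CL))
v = √(2 × 2.29×10^5 / (1.04 × 47.7 × 0.42)) = √21980 = 148 m/s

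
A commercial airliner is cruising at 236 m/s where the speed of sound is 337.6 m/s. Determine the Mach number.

M = v/a = 236 / 337.6 = 0.699

M = 0.699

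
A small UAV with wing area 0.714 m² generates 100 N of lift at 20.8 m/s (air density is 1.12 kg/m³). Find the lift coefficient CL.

CL = 0.578

From L = ½ρv²S·CL, rearranging gives CL = 2L/(ρv²S).
CL = 2 × 100 / (1.12 × 20.8² × 0.714) = 0.578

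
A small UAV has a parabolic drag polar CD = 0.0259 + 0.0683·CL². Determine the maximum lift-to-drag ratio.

For CD = CD0 + K·CL², (L/D)max occurs at CL* = √(CD0/K) and equals 1/(2√(K·CD0)).
(L/D)max = 1/(2√(0.0683 × 0.0259)) = 1/(2 × 0.04206) = 11.9

(L/D)max = 11.9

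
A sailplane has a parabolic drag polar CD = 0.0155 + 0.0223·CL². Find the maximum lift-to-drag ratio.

(L/D)max = 26.9

For CD = CD0 + K·CL², (L/D)max occurs at CL* = √(CD0/K) and equals 1/(2√(K·CD0)).
(L/D)max = 1/(2√(0.0223 × 0.0155)) = 1/(2 × 0.01859) = 26.9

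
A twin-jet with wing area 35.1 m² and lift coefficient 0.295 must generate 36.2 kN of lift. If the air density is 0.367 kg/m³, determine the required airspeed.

L = ½ρv²S·CL ⇒ v = √(2L/(ρ·S·CL))
v = √(2 × 36200 / (0.367 × 35.1 × 0.295)) = √19050 = 138 m/s

v = 138 m/s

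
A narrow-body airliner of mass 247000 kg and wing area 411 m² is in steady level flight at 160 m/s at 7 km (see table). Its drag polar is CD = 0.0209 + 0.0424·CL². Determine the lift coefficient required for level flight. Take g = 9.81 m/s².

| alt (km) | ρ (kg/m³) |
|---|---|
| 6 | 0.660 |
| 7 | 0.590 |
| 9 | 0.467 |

CL = 0.781

At 7 km, from the table: ρ = 0.590 kg/m³.
In steady level flight, lift balances weight: W = mg = 247000 × 9.81 = 2.4231×10^6 N.
q = ½ρv² = ½ × 0.59 × 160² = 7552 Pa.
Required CL = L/(qS) = 2.4231×10^6/(7552·411) = 0.7807.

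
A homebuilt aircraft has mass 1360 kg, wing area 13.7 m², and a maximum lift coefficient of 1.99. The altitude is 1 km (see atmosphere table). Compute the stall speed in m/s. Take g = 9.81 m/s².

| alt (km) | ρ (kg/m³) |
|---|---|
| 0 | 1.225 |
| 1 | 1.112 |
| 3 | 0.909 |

V_stall = 29.7 m/s

At 1 km, from the table: ρ = 1.112 kg/m³.
Weight W = mg = 1360 × 9.81 = 13340 N.
From L = ½ρV²S·CL,max = W: V_stall = √(2W/(ρSCL,max)) = √(2·13340/(1.112·13.7·1.99))
V_stall = √880.2 = 29.7 m/s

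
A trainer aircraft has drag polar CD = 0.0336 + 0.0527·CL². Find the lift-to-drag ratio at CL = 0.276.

CD = 0.0336 + 0.0527 × 0.276² = 0.03761
L/D = CL/CD = 0.276 / 0.03761 = 7.34

L/D = 7.34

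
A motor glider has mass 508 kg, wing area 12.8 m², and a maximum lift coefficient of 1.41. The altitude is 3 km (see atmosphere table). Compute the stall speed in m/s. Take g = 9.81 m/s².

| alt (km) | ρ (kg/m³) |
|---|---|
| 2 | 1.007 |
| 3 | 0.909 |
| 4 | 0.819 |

At 3 km, from the table: ρ = 0.909 kg/m³.
At stall, lift equals weight: L = W = m·g = 508 × 9.81 = 4983 N.
From L = ½ρV²S·CL,max = W: V_stall = √(2W/(ρSCL,max)) = √(2·4983/(0.909·12.8·1.41))
V_stall = √607.5 = 24.6 m/s

V_stall = 24.6 m/s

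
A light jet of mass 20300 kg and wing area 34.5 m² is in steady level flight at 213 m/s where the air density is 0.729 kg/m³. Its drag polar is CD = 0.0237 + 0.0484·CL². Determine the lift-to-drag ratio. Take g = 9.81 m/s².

L/D = 11.8

Level flight ⇒ L = W = m·g = 20300 × 9.81 = 1.9914×10^5 N.
q = ½ρv² = ½ × 0.729 × 213² = 16540 Pa.
CL = W/(q·S) = 1.9914×10^5 / (16540 × 34.5) = 0.3491.
CD = 0.0237 + 0.0484 × 0.3491² = 0.0296.
L/D = CL/CD = 0.3491 / 0.0296 = 11.8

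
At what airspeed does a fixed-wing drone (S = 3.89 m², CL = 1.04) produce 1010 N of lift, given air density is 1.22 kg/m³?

v = 20.2 m/s

L = ½ρv²S·CL ⇒ v = √(2L/(ρ·S·CL))
v = √(2 × 1010 / (1.22 × 3.89 × 1.04)) = √409.3 = 20.2 m/s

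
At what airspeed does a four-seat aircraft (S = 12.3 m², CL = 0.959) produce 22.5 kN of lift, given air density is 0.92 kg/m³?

L = ½ρv²S·CL ⇒ v = √(2L/(ρ·S·CL))
v = √(2 × 22500 / (0.92 × 12.3 × 0.959)) = √4147 = 64.4 m/s

v = 64.4 m/s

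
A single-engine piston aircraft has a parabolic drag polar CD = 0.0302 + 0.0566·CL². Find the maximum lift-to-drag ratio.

(L/D)max = 12.1

For CD = CD0 + K·CL², (L/D)max occurs at CL* = √(CD0/K) and equals 1/(2√(K·CD0)).
(L/D)max = 1/(2√(0.0566 × 0.0302)) = 1/(2 × 0.04134) = 12.1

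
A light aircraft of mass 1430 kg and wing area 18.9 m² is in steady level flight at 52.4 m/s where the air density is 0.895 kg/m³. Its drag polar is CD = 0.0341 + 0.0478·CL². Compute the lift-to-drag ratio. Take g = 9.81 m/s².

L/D = 11.7

In steady level flight, lift balances weight: W = mg = 1430 × 9.81 = 14028 N.
Dynamic pressure q = 0.5 × 0.895 × 52.4² = 1229 Pa.
Required CL = L/(qS) = 14028/(1229·18.9) = 0.6041.
CD = 0.0341 + 0.0478 × 0.6041² = 0.05154.
L/D = CL/CD = 0.6041 / 0.05154 = 11.7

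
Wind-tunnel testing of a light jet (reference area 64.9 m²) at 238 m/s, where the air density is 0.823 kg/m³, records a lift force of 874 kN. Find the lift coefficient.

CL = 0.578

From L = ½ρv²S·CL, rearranging gives CL = 2L/(ρv²S).
CL = 2 × 8.74×10^5 / (0.823 × 238² × 64.9) = 0.578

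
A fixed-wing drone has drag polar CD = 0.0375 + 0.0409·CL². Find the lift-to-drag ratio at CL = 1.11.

L/D = 12.6

CD = 0.0375 + 0.0409 × 1.11² = 0.08789
L/D = CL/CD = 1.11 / 0.08789 = 12.6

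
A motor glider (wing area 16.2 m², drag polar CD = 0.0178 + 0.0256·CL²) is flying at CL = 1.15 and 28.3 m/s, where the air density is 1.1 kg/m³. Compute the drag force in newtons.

D = 369 N

CD = 0.0178 + 0.0256 × 1.15² = 0.05166
D = ½ρv²S·CD = ½ × 1.1 × 28.3² × 16.2 × 0.05166 = 369 N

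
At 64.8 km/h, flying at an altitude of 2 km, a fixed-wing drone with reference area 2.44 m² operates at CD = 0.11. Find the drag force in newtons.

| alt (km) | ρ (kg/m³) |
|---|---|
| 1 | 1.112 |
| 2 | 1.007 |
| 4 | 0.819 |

D = 43.8 N

At 2 km, from the table: ρ = 1.007 kg/m³.
Convert speed: v = 64.8 km/h ÷ 3.6 = 18 m/s.
D = ½ρv²S·CD = ½ × 1.007 × 18² × 2.44 × 0.11 = 43.8 N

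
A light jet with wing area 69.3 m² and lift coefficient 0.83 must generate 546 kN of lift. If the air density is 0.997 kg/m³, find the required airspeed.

L = ½ρv²S·CL ⇒ v = √(2L/(ρ·S·CL))
v = √(2 × 5.46×10^5 / (0.997 × 69.3 × 0.83)) = √19040 = 138 m/s

v = 138 m/s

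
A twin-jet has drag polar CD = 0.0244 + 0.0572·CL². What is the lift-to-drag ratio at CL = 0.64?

L/D = 13.4

CD = 0.0244 + 0.0572 × 0.64² = 0.04783
L/D = CL/CD = 0.64 / 0.04783 = 13.4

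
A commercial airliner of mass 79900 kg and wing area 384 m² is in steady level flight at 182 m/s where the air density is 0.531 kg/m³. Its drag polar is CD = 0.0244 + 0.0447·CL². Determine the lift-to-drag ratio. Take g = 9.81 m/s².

L/D = 8.66

In steady level flight, lift balances weight: W = mg = 79900 × 9.81 = 7.8382×10^5 N.
Dynamic pressure q = 0.5 × 0.531 × 182² = 8794 Pa.
CL = 2W/(ρv²S) = 2×7.8382×10^5/(0.531×182²×384) = 0.2321.
CD = 0.0244 + 0.0447 × 0.2321² = 0.02681.
L/D = CL/CD = 0.2321 / 0.02681 = 8.66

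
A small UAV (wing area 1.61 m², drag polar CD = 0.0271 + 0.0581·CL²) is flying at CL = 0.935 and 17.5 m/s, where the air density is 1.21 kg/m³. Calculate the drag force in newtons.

CD = 0.0271 + 0.0581 × 0.935² = 0.07789
D = ½ρv²S·CD = ½ × 1.21 × 17.5² × 1.61 × 0.07789 = 23.2 N

D = 23.2 N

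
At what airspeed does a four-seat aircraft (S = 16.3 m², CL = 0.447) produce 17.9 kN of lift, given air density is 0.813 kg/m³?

L = ½ρv²S·CL ⇒ v = √(2L/(ρ·S·CL))
v = √(2 × 17900 / (0.813 × 16.3 × 0.447)) = √6044 = 77.7 m/s

v = 77.7 m/s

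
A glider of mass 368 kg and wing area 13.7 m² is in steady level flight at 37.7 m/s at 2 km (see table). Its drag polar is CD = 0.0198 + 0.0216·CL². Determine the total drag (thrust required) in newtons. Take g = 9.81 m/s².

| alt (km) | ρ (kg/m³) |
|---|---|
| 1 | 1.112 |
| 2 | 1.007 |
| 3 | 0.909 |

D = 223 N

At 2 km, from the table: ρ = 1.007 kg/m³.
In steady level flight, lift balances weight: W = mg = 368 × 9.81 = 3610.1 N.
q = ½ρv² = ½ × 1.007 × 37.7² = 715.6 Pa.
CL = 2W/(ρv²S) = 2×3610.1/(1.007×37.7²×13.7) = 0.3682.
CD = 0.0198 + 0.0216 × 0.3682² = 0.02273.
D = q·S·CD = 715.6 × 13.7 × 0.02273 = 222.8 N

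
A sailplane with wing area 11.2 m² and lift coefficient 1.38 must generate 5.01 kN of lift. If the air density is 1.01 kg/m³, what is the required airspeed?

v = 25.3 m/s

L = ½ρv²S·CL ⇒ v = √(2L/(ρ·S·CL))
v = √(2 × 5010 / (1.01 × 11.2 × 1.38)) = √641.9 = 25.3 m/s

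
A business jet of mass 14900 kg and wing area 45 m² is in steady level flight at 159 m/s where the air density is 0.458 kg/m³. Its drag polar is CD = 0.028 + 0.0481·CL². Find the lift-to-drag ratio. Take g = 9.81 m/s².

L/D = 13

In steady level flight, lift balances weight: W = mg = 14900 × 9.81 = 1.4617×10^5 N.
Dynamic pressure q = 0.5 × 0.458 × 159² = 5789 Pa.
CL = 2W/(ρv²S) = 2×1.4617×10^5/(0.458×159²×45) = 0.5611.
CD = 0.028 + 0.0481 × 0.5611² = 0.04314.
L/D = CL/CD = 0.5611 / 0.04314 = 13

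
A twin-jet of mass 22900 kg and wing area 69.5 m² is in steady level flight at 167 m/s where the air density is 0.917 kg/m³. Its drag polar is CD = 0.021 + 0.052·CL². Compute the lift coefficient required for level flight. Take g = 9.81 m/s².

Weight W = mg = 22900 × 9.81 = 2.2465×10^5 N; in level flight L = W.
q = ½ρv² = ½ × 0.917 × 167² = 12790 Pa.
CL = 2W/(ρv²S) = 2×2.2465×10^5/(0.917×167²×69.5) = 0.2528.

CL = 0.253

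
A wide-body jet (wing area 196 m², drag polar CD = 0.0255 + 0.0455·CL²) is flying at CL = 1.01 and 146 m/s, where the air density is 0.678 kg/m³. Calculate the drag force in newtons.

CD = 0.0255 + 0.0455 × 1.01² = 0.07191
D = ½ρv²S·CD = ½ × 0.678 × 146² × 196 × 0.07191 = 1.02×10^5 N

D = 1.02×10^5 N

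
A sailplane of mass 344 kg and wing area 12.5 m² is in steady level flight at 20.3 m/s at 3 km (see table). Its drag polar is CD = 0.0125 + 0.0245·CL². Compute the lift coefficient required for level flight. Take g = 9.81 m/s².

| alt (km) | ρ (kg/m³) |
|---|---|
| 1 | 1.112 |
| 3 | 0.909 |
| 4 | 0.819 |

At 3 km, from the table: ρ = 0.909 kg/m³.
Level flight ⇒ L = W = m·g = 344 × 9.81 = 3374.6 N.
Dynamic pressure q = 0.5 × 0.909 × 20.3² = 187.3 Pa.
Required CL = L/(qS) = 3374.6/(187.3·12.5) = 1.441.

CL = 1.44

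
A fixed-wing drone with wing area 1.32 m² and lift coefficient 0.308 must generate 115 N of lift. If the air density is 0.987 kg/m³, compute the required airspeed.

v = 23.9 m/s

L = ½ρv²S·CL ⇒ v = √(2L/(ρ·S·CL))
v = √(2 × 115 / (0.987 × 1.32 × 0.308)) = √573.2 = 23.9 m/s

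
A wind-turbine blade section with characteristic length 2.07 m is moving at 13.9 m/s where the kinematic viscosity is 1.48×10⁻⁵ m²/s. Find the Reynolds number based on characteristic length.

Re = v·c/ν = 13.9 × 2.07 / (1.48×10⁻⁵) = 1.94×10^6

Re = 1.94×10^6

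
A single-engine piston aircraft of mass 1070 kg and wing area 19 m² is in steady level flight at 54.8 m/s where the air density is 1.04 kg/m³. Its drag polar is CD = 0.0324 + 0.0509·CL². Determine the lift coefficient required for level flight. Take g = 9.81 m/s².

CL = 0.354

Level flight ⇒ L = W = m·g = 1070 × 9.81 = 10497 N.
Dynamic pressure q = 0.5 × 1.04 × 54.8² = 1562 Pa.
Required CL = L/(qS) = 10497/(1562·19) = 0.3538.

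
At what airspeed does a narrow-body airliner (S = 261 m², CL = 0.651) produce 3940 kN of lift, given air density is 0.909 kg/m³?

v = 226 m/s

L = ½ρv²S·CL ⇒ v = √(2L/(ρ·S·CL))
v = √(2 × 3.94×10^6 / (0.909 × 261 × 0.651)) = √51020 = 226 m/s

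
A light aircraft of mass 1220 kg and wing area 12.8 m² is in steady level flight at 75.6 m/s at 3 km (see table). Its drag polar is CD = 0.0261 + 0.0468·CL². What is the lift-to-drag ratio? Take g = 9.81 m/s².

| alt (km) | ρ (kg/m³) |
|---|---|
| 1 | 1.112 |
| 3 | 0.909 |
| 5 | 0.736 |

L/D = 11.2

At 3 km, from the table: ρ = 0.909 kg/m³.
Weight W = mg = 1220 × 9.81 = 11968 N; in level flight L = W.
Dynamic pressure q = 0.5 × 0.909 × 75.6² = 2598 Pa.
Required CL = L/(qS) = 11968/(2598·12.8) = 0.3599.
CD = 0.0261 + 0.0468 × 0.3599² = 0.03216.
L/D = CL/CD = 0.3599 / 0.03216 = 11.2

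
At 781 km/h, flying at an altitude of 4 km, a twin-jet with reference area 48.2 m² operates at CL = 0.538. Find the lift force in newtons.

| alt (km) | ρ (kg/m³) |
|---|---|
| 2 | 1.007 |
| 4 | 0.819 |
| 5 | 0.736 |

L = 5×10^5 N

At 4 km, from the table: ρ = 0.819 kg/m³.
Convert speed: v = 781 km/h ÷ 3.6 = 216.9 m/s.
Dynamic pressure q = ½ρv² = ½ × 0.819 × 216.9² = 19270 Pa.
L = q·S·CL = 19270 × 48.2 × 0.538 = 5×10^5 N ≈ 500 kN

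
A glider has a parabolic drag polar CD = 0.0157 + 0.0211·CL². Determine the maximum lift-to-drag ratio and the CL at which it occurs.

For CD = CD0 + K·CL², (L/D)max occurs at CL* = √(CD0/K) and equals 1/(2√(K·CD0)).
(L/D)max = 1/(2√(0.0211 × 0.0157)) = 1/(2 × 0.0182) = 27.5
CL* = √(0.0157/0.0211) = 0.863

(L/D)max = 27.5, at CL = 0.863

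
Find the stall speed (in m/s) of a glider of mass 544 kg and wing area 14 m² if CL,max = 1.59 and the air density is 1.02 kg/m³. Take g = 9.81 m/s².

At stall, lift equals weight: L = W = m·g = 544 × 9.81 = 5337 N.
From L = ½ρV²S·CL,max = W: V_stall = √(2W/(ρSCL,max)) = √(2·5337/(1.02·14·1.59))
V_stall = √470.1 = 21.7 m/s

V_stall = 21.7 m/s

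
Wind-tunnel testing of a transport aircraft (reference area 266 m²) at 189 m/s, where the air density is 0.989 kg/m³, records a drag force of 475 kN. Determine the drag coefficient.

CD = 0.101

From D = ½ρv²S·CD, rearranging gives CD = 2D/(ρv²S).
CD = 2 × 4.75×10^5 / (0.989 × 189² × 266) = 0.101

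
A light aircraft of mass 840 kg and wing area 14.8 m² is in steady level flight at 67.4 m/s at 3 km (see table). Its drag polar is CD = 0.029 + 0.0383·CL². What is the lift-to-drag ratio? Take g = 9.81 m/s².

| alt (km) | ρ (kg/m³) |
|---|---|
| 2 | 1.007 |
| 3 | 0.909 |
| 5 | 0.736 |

At 3 km, from the table: ρ = 0.909 kg/m³.
Weight W = mg = 840 × 9.81 = 8240.4 N; in level flight L = W.
q = ½ρv² = ½ × 0.909 × 67.4² = 2065 Pa.
CL = 2W/(ρv²S) = 2×8240.4/(0.909×67.4²×14.8) = 0.2697.
CD = 0.029 + 0.0383 × 0.2697² = 0.03179.
L/D = CL/CD = 0.2697 / 0.03179 = 8.48

L/D = 8.48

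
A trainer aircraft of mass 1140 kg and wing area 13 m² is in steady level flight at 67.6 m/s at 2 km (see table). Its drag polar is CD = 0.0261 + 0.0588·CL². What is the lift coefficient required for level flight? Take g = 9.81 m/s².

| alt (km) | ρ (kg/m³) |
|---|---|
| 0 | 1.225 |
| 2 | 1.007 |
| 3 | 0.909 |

CL = 0.374

At 2 km, from the table: ρ = 1.007 kg/m³.
Weight W = mg = 1140 × 9.81 = 11183 N; in level flight L = W.
Dynamic pressure q = 0.5 × 1.007 × 67.6² = 2301 Pa.
CL = 2W/(ρv²S) = 2×11183/(1.007×67.6²×13) = 0.3739.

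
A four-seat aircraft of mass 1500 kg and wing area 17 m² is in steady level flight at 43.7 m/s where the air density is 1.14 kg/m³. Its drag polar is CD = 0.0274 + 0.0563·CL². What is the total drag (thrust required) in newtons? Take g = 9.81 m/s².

Weight W = mg = 1500 × 9.81 = 14715 N; in level flight L = W.
q = ½ρv² = ½ × 1.14 × 43.7² = 1089 Pa.
CL = W/(q·S) = 14715 / (1089 × 17) = 0.7952.
CD = 0.0274 + 0.0563 × 0.7952² = 0.063.
D = q·S·CD = 1089 × 17 × 0.063 = 1166 N

D = 1170 N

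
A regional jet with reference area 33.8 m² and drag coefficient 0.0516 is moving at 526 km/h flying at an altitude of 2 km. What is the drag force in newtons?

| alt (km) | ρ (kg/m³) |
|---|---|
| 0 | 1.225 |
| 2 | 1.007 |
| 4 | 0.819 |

D = 18700 N

At 2 km, from the table: ρ = 1.007 kg/m³.
Convert speed: v = 526 km/h ÷ 3.6 = 146.1 m/s.
D = ½ρv²S·CD = ½ × 1.007 × 146.1² × 33.8 × 0.0516 = 18700 N ≈ 18.7 kN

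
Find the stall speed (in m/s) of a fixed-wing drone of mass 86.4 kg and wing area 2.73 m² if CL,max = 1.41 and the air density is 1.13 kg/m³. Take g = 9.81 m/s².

V_stall = 19.7 m/s

Weight W = mg = 86.4 × 9.81 = 847.6 N.
From L = ½ρV²S·CL,max = W: V_stall = √(2W/(ρSCL,max)) = √(2·847.6/(1.13·2.73·1.41))
V_stall = √389.7 = 19.7 m/s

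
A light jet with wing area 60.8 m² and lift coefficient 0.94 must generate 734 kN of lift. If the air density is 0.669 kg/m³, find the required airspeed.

L = ½ρv²S·CL ⇒ v = √(2L/(ρ·S·CL))
v = √(2 × 7.34×10^5 / (0.669 × 60.8 × 0.94)) = √38390 = 196 m/s

v = 196 m/s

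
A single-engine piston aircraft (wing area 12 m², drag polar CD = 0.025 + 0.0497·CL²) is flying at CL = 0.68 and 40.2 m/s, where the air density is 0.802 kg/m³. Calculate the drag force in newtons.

CD = 0.025 + 0.0497 × 0.68² = 0.04798
D = ½ρv²S·CD = ½ × 0.802 × 40.2² × 12 × 0.04798 = 373 N

D = 373 N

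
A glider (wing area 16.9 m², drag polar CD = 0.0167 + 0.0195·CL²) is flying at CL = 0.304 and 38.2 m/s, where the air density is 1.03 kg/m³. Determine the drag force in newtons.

D = 235 N

CD = 0.0167 + 0.0195 × 0.304² = 0.0185
D = ½ρv²S·CD = ½ × 1.03 × 38.2² × 16.9 × 0.0185 = 235 N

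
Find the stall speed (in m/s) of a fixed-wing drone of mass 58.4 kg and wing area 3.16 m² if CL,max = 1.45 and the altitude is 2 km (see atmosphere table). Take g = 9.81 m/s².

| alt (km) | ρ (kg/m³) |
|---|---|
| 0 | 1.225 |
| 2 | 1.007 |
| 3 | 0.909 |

At 2 km, from the table: ρ = 1.007 kg/m³.
At stall, lift equals weight: L = W = m·g = 58.4 × 9.81 = 572.9 N.
From L = ½ρV²S·CL,max = W: V_stall = √(2W/(ρSCL,max)) = √(2·572.9/(1.007·3.16·1.45))
V_stall = √248.3 = 15.8 m/s

V_stall = 15.8 m/s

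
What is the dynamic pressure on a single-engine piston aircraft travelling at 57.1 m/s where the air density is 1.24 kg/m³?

q = 2020 Pa

q = ½ρv² = ½ × 1.24 × 57.1² = 2020 Pa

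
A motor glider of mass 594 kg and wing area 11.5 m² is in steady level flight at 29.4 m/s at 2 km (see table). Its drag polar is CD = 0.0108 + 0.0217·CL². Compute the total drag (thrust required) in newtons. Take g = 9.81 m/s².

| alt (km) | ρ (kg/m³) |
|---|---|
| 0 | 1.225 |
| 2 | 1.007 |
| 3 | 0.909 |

D = 201 N

At 2 km, from the table: ρ = 1.007 kg/m³.
Weight W = mg = 594 × 9.81 = 5827.1 N; in level flight L = W.
Dynamic pressure q = 0.5 × 1.007 × 29.4² = 435.2 Pa.
CL = 2W/(ρv²S) = 2×5827.1/(1.007×29.4²×11.5) = 1.164.
CD = 0.0108 + 0.0217 × 1.164² = 0.04022.
D = q·S·CD = 435.2 × 11.5 × 0.04022 = 201.3 N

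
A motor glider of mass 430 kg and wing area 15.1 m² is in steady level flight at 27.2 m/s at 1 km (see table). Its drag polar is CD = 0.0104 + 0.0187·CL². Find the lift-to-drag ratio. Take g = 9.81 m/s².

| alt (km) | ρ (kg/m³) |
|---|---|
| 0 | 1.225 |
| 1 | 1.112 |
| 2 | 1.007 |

At 1 km, from the table: ρ = 1.112 kg/m³.
Weight W = mg = 430 × 9.81 = 4218.3 N; in level flight L = W.
Dynamic pressure q = 0.5 × 1.112 × 27.2² = 411.4 Pa.
Required CL = L/(qS) = 4218.3/(411.4·15.1) = 0.6791.
CD = 0.0104 + 0.0187 × 0.6791² = 0.01902.
L/D = CL/CD = 0.6791 / 0.01902 = 35.7

L/D = 35.7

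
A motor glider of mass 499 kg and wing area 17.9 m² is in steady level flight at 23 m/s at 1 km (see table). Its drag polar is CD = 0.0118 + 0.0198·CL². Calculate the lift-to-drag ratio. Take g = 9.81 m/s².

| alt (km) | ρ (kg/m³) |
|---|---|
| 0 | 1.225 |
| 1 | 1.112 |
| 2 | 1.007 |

L/D = 32.2

At 1 km, from the table: ρ = 1.112 kg/m³.
In steady level flight, lift balances weight: W = mg = 499 × 9.81 = 4895.2 N.
Dynamic pressure q = 0.5 × 1.112 × 23² = 294.1 Pa.
CL = 2W/(ρv²S) = 2×4895.2/(1.112×23²×17.9) = 0.9298.
CD = 0.0118 + 0.0198 × 0.9298² = 0.02892.
L/D = CL/CD = 0.9298 / 0.02892 = 32.2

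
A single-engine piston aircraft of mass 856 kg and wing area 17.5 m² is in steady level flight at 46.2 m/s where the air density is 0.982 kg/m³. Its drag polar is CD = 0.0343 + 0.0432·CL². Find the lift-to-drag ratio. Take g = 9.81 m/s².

L/D = 10.6

In steady level flight, lift balances weight: W = mg = 856 × 9.81 = 8397.4 N.
Dynamic pressure q = 0.5 × 0.982 × 46.2² = 1048 Pa.
Required CL = L/(qS) = 8397.4/(1048·17.5) = 0.4579.
CD = 0.0343 + 0.0432 × 0.4579² = 0.04336.
L/D = CL/CD = 0.4579 / 0.04336 = 10.6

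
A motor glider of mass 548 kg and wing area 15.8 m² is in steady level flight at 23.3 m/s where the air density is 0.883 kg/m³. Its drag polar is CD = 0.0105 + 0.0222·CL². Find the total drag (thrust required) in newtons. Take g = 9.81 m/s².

Weight W = mg = 548 × 9.81 = 5375.9 N; in level flight L = W.
q = ½ρv² = ½ × 0.883 × 23.3² = 239.7 Pa.
CL = W/(q·S) = 5375.9 / (239.7 × 15.8) = 1.42.
CD = 0.0105 + 0.0222 × 1.42² = 0.05524.
D = q·S·CD = 239.7 × 15.8 × 0.05524 = 209.2 N

D = 209 N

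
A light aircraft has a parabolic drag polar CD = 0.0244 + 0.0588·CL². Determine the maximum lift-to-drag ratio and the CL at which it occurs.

(L/D)max = 13.2, at CL = 0.644

For CD = CD0 + K·CL², (L/D)max occurs at CL* = √(CD0/K) and equals 1/(2√(K·CD0)).
(L/D)max = 1/(2√(0.0588 × 0.0244)) = 1/(2 × 0.03788) = 13.2
CL* = √(0.0244/0.0588) = 0.644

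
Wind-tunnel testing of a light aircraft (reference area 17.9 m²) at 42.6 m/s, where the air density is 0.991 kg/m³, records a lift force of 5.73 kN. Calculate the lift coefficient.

CL = 0.356

From L = ½ρv²S·CL, rearranging gives CL = 2L/(ρv²S).
CL = 2 × 5730 / (0.991 × 42.6² × 17.9) = 0.356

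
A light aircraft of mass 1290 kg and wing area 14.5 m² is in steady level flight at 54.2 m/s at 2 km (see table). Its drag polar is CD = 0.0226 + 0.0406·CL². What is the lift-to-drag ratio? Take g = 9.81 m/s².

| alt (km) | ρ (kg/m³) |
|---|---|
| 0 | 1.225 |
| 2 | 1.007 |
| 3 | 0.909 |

L/D = 16.1

At 2 km, from the table: ρ = 1.007 kg/m³.
Weight W = mg = 1290 × 9.81 = 12655 N; in level flight L = W.
q = ½ρv² = ½ × 1.007 × 54.2² = 1479 Pa.
Required CL = L/(qS) = 12655/(1479·14.5) = 0.5901.
CD = 0.0226 + 0.0406 × 0.5901² = 0.03674.
L/D = CL/CD = 0.5901 / 0.03674 = 16.1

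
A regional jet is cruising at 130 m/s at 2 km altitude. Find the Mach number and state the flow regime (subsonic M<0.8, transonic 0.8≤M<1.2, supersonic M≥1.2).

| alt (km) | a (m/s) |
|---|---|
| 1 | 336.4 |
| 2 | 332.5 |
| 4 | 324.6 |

M = 0.391 (subsonic)

At 2 km, from the table: a = 332.5 m/s.
M = v/a = 130 / 332.5 = 0.391
M = 0.391 → subsonic.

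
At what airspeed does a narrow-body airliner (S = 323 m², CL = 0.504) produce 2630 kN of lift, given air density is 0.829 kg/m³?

v = 197 m/s

L = ½ρv²S·CL ⇒ v = √(2L/(ρ·S·CL))
v = √(2 × 2.63×10^6 / (0.829 × 323 × 0.504)) = √38980 = 197 m/s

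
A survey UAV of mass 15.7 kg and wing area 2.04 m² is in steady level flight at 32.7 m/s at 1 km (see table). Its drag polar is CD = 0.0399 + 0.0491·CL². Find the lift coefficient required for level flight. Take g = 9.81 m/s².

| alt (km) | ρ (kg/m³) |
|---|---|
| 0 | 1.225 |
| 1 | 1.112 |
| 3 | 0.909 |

CL = 0.127

At 1 km, from the table: ρ = 1.112 kg/m³.
Level flight ⇒ L = W = m·g = 15.7 × 9.81 = 154.02 N.
q = ½ρv² = ½ × 1.112 × 32.7² = 594.5 Pa.
CL = W/(q·S) = 154.02 / (594.5 × 2.04) = 0.127.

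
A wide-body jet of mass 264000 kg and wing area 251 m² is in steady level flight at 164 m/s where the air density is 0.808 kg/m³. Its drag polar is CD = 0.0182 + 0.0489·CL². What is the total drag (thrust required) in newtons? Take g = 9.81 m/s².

D = 1.7×10^5 N

Level flight ⇒ L = W = m·g = 264000 × 9.81 = 2.5898×10^6 N.
q = ½ρv² = ½ × 0.808 × 164² = 10870 Pa.
CL = W/(q·S) = 2.5898×10^6 / (10870 × 251) = 0.9496.
CD = 0.0182 + 0.0489 × 0.9496² = 0.06229.
D = q·S·CD = 10870 × 251 × 0.06229 = 1.699×10^5 N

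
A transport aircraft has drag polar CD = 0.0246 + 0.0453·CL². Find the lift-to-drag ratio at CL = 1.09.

L/D = 13.9

CD = 0.0246 + 0.0453 × 1.09² = 0.07842
L/D = CL/CD = 1.09 / 0.07842 = 13.9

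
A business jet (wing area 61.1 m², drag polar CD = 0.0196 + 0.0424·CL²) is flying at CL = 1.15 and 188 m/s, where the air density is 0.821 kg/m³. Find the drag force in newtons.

CD = 0.0196 + 0.0424 × 1.15² = 0.07567
D = ½ρv²S·CD = ½ × 0.821 × 188² × 61.1 × 0.07567 = 67100 N

D = 67100 N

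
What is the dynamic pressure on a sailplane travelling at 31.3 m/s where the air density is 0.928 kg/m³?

q = ½ρv² = ½ × 0.928 × 31.3² = 455 Pa

q = 455 Pa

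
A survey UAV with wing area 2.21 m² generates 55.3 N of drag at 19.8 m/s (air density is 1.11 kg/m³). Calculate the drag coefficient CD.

CD = 0.115

From D = ½ρv²S·CD, rearranging gives CD = 2D/(ρv²S).
CD = 2 × 55.3 / (1.11 × 19.8² × 2.21) = 0.115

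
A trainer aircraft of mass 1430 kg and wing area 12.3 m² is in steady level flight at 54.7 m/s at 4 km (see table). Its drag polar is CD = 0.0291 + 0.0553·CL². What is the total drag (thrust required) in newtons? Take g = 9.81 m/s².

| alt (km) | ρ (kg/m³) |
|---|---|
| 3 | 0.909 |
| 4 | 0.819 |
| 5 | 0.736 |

D = 1160 N

At 4 km, from the table: ρ = 0.819 kg/m³.
Weight W = mg = 1430 × 9.81 = 14028 N; in level flight L = W.
Dynamic pressure q = 0.5 × 0.819 × 54.7² = 1225 Pa.
CL = W/(q·S) = 14028 / (1225 × 12.3) = 0.9308.
CD = 0.0291 + 0.0553 × 0.9308² = 0.07701.
D = q·S·CD = 1225 × 12.3 × 0.07701 = 1161 N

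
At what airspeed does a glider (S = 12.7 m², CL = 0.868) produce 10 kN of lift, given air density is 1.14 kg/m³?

L = ½ρv²S·CL ⇒ v = √(2L/(ρ·S·CL))
v = √(2 × 10000 / (1.14 × 12.7 × 0.868)) = √1591 = 39.9 m/s

v = 39.9 m/s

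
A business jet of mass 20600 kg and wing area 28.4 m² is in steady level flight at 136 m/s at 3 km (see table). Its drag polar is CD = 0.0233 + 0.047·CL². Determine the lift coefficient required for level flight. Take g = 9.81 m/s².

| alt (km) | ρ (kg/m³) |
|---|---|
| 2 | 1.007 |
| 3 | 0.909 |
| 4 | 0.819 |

CL = 0.846

At 3 km, from the table: ρ = 0.909 kg/m³.
In steady level flight, lift balances weight: W = mg = 20600 × 9.81 = 2.0209×10^5 N.
Dynamic pressure q = 0.5 × 0.909 × 136² = 8406 Pa.
CL = W/(q·S) = 2.0209×10^5 / (8406 × 28.4) = 0.8465.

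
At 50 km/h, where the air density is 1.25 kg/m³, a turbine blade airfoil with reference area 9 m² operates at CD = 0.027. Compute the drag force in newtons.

Convert speed: v = 50 km/h ÷ 3.6 = 13.89 m/s.
Dynamic pressure q = ½ρv² = ½ × 1.25 × 13.89² = 120.6 Pa.
D = q·S·CD = 120.6 × 9 × 0.027 = 29.3 N

D = 29.3 N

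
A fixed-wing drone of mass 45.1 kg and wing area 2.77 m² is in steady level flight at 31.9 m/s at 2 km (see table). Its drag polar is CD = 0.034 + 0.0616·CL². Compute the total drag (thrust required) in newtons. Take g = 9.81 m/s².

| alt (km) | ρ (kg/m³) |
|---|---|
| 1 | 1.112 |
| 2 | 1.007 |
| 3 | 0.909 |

At 2 km, from the table: ρ = 1.007 kg/m³.
Weight W = mg = 45.1 × 9.81 = 442.43 N; in level flight L = W.
Dynamic pressure q = 0.5 × 1.007 × 31.9² = 512.4 Pa.
CL = W/(q·S) = 442.43 / (512.4 × 2.77) = 0.3117.
CD = 0.034 + 0.0616 × 0.3117² = 0.03999.
D = q·S·CD = 512.4 × 2.77 × 0.03999 = 56.75 N

D = 56.8 N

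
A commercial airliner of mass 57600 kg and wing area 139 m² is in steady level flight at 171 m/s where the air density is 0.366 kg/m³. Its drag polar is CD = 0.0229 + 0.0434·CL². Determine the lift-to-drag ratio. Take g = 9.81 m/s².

Weight W = mg = 57600 × 9.81 = 5.6506×10^5 N; in level flight L = W.
q = ½ρv² = ½ × 0.366 × 171² = 5351 Pa.
Required CL = L/(qS) = 5.6506×10^5/(5351·139) = 0.7597.
CD = 0.0229 + 0.0434 × 0.7597² = 0.04795.
L/D = CL/CD = 0.7597 / 0.04795 = 15.8

L/D = 15.8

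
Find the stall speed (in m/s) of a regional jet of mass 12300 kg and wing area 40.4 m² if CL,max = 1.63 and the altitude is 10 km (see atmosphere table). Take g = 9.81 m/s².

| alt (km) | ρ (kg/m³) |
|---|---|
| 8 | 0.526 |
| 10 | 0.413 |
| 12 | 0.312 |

V_stall = 94.2 m/s

At 10 km, from the table: ρ = 0.413 kg/m³.
Weight W = mg = 12300 × 9.81 = 1.207×10^5 N.
From L = ½ρV²S·CL,max = W: V_stall = √(2W/(ρSCL,max)) = √(2·1.207×10^5/(0.413·40.4·1.63))
V_stall = √8873 = 94.2 m/s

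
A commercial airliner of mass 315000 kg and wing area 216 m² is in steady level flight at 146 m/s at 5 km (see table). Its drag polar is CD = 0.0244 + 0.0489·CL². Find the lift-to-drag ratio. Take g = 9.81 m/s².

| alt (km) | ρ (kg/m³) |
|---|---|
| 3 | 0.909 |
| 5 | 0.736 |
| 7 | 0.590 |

L/D = 9.75

At 5 km, from the table: ρ = 0.736 kg/m³.
Level flight ⇒ L = W = m·g = 315000 × 9.81 = 3.0902×10^6 N.
q = ½ρv² = ½ × 0.736 × 146² = 7844 Pa.
CL = 2W/(ρv²S) = 2×3.0902×10^6/(0.736×146²×216) = 1.824.
CD = 0.0244 + 0.0489 × 1.824² = 0.187.
L/D = CL/CD = 1.824 / 0.187 = 9.75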